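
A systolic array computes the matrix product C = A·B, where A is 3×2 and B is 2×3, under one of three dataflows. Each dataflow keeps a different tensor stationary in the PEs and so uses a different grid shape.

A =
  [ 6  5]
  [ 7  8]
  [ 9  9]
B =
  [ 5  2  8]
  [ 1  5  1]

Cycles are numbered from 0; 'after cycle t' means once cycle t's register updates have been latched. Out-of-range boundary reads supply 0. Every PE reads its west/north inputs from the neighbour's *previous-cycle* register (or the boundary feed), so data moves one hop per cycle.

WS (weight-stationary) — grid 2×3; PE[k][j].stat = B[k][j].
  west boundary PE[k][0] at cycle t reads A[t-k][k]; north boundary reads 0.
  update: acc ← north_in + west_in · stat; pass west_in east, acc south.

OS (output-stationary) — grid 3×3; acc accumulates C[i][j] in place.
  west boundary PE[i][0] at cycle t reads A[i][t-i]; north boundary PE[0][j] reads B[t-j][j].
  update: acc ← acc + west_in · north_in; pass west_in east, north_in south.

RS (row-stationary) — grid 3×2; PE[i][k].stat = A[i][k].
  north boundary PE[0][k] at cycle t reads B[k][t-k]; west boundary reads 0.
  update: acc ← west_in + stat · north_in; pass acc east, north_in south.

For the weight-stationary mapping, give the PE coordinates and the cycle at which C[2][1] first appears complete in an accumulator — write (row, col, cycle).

(row, col, cycle) = (1, 1, 4)

WS: C[2][1] accumulates in PE[1][1]:
  c0 r1c1: 0 / 0 / 0
  c1 r1c1: 0 / 0 / 0
  c2 r1c1: 37 / 5 / 37
  c3 r1c1: 54 / 8 / 54
  c4 r1c1: 63 / 9 / 63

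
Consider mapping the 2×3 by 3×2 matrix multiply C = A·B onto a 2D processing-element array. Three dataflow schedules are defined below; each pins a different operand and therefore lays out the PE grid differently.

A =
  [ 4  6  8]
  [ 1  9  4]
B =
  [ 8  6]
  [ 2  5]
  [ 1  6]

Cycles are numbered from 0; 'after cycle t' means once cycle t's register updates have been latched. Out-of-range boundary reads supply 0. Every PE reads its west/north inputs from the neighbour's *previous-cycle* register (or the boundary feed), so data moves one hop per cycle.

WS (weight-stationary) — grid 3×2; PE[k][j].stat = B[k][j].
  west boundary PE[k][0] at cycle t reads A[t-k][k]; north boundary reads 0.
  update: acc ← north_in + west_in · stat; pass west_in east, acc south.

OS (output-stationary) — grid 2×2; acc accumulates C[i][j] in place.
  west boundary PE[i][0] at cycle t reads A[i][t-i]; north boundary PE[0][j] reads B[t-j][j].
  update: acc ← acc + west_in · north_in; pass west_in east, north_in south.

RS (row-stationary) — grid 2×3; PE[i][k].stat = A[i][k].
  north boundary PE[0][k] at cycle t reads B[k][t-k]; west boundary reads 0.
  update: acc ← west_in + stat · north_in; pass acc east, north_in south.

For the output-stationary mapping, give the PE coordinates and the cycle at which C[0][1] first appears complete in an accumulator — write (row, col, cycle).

OS — PE[0][1] is where C[0][1] collects:
  after 0 — PE[0][1] acc=0, pass-E 0, pass-S 0
  after 1 — PE[0][1] acc=24, pass-E 4, pass-S 6
  after 2 — PE[0][1] acc=54, pass-E 6, pass-S 5
  after 3 — PE[0][1] acc=102, pass-E 8, pass-S 6

(row, col, cycle) = (0, 1, 3)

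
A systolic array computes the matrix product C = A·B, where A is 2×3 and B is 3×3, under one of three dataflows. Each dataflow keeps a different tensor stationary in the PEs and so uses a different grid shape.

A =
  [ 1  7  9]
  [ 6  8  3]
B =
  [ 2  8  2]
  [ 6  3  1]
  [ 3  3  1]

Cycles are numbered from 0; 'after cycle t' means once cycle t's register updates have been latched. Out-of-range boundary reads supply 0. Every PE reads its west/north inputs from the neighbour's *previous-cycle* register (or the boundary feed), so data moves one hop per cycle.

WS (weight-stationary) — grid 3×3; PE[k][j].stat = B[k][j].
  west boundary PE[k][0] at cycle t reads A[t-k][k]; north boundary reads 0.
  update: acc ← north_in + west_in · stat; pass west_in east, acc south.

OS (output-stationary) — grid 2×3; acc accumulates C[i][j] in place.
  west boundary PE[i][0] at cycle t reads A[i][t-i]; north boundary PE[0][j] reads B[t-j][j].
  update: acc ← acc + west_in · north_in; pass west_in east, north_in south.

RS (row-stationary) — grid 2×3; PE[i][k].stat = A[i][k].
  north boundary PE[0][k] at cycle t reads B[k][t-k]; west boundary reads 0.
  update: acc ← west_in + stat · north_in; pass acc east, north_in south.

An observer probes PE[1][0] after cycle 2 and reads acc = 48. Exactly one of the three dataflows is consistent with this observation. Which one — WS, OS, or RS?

WS [3×3] PE[1][0] across cycles:
  t=0 PE[1][0]: acc=0 h=0 v=0
  t=1 PE[1][0]: acc=44 h=7 v=44
  t=2 PE[1][0]: acc=60 h=8 v=60
OS [2×3] PE[1][0] across cycles:
  t=0 PE[1][0]: acc=0 h=0 v=0
  t=1 PE[1][0]: acc=12 h=6 v=2
  t=2 PE[1][0]: acc=60 h=8 v=6
RS [2×3] PE[1][0] across cycles:
  t=0 PE[1][0]: acc=0 h=0 v=0
  t=1 PE[1][0]: acc=12 h=12 v=2
  t=2 PE[1][0]: acc=48 h=48 v=8

dataflow = RS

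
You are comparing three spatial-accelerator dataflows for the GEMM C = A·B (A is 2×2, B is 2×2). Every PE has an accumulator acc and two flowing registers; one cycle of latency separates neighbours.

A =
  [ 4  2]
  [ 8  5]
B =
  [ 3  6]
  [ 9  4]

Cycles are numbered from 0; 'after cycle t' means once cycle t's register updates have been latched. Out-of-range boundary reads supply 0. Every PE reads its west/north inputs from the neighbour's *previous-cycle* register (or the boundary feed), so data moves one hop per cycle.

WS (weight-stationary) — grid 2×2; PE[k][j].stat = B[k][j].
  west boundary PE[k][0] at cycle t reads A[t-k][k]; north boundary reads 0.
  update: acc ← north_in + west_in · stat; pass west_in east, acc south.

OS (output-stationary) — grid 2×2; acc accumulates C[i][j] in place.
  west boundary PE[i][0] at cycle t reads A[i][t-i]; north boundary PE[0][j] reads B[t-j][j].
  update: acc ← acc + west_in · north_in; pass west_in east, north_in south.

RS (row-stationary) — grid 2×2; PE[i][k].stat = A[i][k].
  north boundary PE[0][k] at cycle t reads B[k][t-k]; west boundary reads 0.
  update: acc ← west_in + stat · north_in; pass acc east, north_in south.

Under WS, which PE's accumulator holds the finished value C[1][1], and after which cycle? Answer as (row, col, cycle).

(row, col, cycle) = (1, 1, 3)

WS — PE[1][1] is where C[1][1] collects:
  c0 r1c1: 0 / 0 / 0
  c1 r1c1: 0 / 0 / 0
  c2 r1c1: 32 / 2 / 32
  c3 r1c1: 68 / 5 / 68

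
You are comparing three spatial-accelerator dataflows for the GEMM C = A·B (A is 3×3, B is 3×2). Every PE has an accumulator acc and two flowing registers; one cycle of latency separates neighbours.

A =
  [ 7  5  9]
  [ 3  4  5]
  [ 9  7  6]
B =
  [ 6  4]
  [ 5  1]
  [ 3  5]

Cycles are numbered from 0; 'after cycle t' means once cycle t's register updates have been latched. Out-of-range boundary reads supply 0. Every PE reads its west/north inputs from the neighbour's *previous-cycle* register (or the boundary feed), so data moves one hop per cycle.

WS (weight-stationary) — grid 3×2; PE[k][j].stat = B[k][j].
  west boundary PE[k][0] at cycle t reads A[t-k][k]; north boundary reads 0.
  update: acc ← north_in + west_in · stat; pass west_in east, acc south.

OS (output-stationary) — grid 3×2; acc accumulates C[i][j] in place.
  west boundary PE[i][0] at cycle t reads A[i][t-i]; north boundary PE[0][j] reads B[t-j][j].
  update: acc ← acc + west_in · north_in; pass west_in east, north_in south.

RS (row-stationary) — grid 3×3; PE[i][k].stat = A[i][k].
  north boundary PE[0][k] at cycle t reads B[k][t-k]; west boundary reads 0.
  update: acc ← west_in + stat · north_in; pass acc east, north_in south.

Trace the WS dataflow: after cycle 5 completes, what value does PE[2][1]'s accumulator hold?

PE[2][1].acc = 73

WS on a 3×2 grid — tracing PE[2][1] and its feeders:
  t=0 PE[1][1]: acc=0 h=0 v=0
  t=0 PE[2][0]: acc=0 h=0 v=0
  t=0 PE[2][1]: acc=0 h=0 v=0
  t=1 PE[1][1]: acc=0 h=0 v=0
  t=1 PE[2][0]: acc=0 h=0 v=0
  t=1 PE[2][1]: acc=0 h=0 v=0
  t=2 PE[1][1]: acc=33 h=5 v=33
  t=2 PE[2][0]: acc=94 h=9 v=94
  t=2 PE[2][1]: acc=0 h=0 v=0
  t=3 PE[1][1]: acc=16 h=4 v=16
  t=3 PE[2][0]: acc=53 h=5 v=53
  t=3 PE[2][1]: acc=78 h=9 v=78
  t=4 PE[1][1]: acc=43 h=7 v=43
  t=4 PE[2][0]: acc=107 h=6 v=107
  t=4 PE[2][1]: acc=41 h=5 v=41
  t=5 PE[1][1]: acc=0 h=0 v=0
  t=5 PE[2][0]: acc=0 h=0 v=0
  t=5 PE[2][1]: acc=73 h=6 v=73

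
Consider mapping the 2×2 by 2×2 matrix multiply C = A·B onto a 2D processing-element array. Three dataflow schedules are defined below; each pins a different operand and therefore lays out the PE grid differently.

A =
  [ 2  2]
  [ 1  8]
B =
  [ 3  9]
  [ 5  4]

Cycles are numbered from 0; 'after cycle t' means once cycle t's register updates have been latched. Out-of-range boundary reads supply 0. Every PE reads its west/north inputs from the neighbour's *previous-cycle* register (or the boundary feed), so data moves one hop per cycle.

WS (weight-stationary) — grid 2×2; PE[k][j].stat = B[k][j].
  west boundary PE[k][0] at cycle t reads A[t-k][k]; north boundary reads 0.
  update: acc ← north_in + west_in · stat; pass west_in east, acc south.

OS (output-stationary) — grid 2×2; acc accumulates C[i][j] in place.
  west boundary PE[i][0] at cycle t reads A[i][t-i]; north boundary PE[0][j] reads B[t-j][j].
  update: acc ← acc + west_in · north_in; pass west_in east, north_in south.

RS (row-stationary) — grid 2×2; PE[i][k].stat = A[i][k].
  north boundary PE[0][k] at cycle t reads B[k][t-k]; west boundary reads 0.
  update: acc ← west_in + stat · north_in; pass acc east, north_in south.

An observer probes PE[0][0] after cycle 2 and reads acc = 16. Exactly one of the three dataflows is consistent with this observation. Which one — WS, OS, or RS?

WS [2×2] PE[0][0] across cycles:
  cycle 0: PE[0][0] → acc 6, east 2, south 6
  cycle 1: PE[0][0] → acc 3, east 1, south 3
  cycle 2: PE[0][0] → acc 0, east 0, south 0
OS [2×2] PE[0][0] across cycles:
  cycle 0: PE[0][0] → acc 6, east 2, south 3
  cycle 1: PE[0][0] → acc 16, east 2, south 5
  cycle 2: PE[0][0] → acc 16, east 0, south 0
RS [2×2] PE[0][0] across cycles:
  cycle 0: PE[0][0] → acc 6, east 6, south 3
  cycle 1: PE[0][0] → acc 18, east 18, south 9
  cycle 2: PE[0][0] → acc 0, east 0, south 0

dataflow = OS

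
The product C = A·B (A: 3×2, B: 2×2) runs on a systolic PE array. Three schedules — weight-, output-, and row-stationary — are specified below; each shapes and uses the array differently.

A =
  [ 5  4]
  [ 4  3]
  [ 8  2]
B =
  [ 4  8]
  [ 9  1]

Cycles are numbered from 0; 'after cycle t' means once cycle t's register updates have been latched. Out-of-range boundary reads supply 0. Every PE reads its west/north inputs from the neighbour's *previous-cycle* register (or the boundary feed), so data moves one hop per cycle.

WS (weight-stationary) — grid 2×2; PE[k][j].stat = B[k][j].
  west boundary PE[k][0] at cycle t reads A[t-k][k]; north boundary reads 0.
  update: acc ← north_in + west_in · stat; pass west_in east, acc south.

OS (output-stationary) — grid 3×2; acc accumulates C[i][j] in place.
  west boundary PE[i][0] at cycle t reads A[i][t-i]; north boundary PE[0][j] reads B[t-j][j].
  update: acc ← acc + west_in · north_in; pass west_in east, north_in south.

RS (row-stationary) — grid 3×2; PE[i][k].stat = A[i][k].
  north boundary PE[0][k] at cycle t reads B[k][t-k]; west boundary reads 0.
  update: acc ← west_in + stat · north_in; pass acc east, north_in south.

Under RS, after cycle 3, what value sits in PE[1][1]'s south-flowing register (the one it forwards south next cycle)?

register = 1

RS (3×2). Following PE[1][1] plus its west/north inputs:
  cycle 0: PE[0][1] → acc 0, east 0, south 0
  cycle 0: PE[1][0] → acc 0, east 0, south 0
  cycle 0: PE[1][1] → acc 0, east 0, south 0
  cycle 1: PE[0][1] → acc 56, east 56, south 9
  cycle 1: PE[1][0] → acc 16, east 16, south 4
  cycle 1: PE[1][1] → acc 0, east 0, south 0
  cycle 2: PE[0][1] → acc 44, east 44, south 1
  cycle 2: PE[1][0] → acc 32, east 32, south 8
  cycle 2: PE[1][1] → acc 43, east 43, south 9
  cycle 3: PE[0][1] → acc 0, east 0, south 0
  cycle 3: PE[1][0] → acc 0, east 0, south 0
  cycle 3: PE[1][1] → acc 35, east 35, south 1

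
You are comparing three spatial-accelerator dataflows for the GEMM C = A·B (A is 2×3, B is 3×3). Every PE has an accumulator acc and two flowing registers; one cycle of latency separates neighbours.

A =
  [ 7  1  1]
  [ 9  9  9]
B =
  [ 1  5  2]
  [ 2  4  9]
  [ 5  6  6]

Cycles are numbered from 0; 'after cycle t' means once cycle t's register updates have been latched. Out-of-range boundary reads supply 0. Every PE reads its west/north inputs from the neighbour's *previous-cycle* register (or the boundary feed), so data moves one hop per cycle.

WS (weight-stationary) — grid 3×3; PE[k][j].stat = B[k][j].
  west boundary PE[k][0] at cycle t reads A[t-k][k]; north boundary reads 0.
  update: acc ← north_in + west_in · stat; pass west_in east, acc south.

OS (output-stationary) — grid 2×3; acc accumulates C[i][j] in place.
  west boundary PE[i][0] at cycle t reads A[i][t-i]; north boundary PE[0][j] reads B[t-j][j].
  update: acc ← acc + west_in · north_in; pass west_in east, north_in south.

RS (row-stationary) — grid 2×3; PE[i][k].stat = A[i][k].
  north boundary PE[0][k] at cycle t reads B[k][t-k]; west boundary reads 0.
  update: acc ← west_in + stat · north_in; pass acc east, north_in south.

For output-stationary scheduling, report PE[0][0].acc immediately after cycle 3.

PE[0][0].acc = 14

OS 2×3: PE[0][0] cycle-by-cycle (with neighbour feeds):
  step 0 · PE0,0: acc=7; fwd→7 fwd↓1
  step 1 · PE0,0: acc=9; fwd→1 fwd↓2
  step 2 · PE0,0: acc=14; fwd→1 fwd↓5
  step 3 · PE0,0: acc=14; fwd→0 fwd↓0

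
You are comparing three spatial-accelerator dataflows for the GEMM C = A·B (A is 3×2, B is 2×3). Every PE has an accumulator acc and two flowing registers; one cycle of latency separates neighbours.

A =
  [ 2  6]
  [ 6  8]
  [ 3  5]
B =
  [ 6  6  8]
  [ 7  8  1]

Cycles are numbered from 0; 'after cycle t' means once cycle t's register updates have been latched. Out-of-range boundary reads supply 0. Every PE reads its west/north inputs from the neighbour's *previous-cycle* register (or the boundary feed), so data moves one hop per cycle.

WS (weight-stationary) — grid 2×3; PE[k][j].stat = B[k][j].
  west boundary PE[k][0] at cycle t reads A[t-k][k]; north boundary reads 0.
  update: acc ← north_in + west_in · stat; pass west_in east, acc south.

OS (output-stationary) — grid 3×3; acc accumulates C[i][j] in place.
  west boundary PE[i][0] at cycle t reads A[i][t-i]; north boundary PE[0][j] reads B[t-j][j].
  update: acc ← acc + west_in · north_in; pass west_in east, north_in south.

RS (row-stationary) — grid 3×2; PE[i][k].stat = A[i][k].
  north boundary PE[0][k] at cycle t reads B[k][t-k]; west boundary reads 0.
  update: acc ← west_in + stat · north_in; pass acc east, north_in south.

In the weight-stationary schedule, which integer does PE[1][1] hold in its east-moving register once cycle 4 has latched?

register = 5

WS on a 2×3 grid — tracing PE[1][1] and its feeders:
  @0  [0,1]  acc 0  |  →0  ↓0
  @0  [1,0]  acc 0  |  →0  ↓0
  @0  [1,1]  acc 0  |  →0  ↓0
  @1  [0,1]  acc 12  |  →2  ↓12
  @1  [1,0]  acc 54  |  →6  ↓54
  @1  [1,1]  acc 0  |  →0  ↓0
  @2  [0,1]  acc 36  |  →6  ↓36
  @2  [1,0]  acc 92  |  →8  ↓92
  @2  [1,1]  acc 60  |  →6  ↓60
  @3  [0,1]  acc 18  |  →3  ↓18
  @3  [1,0]  acc 53  |  →5  ↓53
  @3  [1,1]  acc 100  |  →8  ↓100
  @4  [0,1]  acc 0  |  →0  ↓0
  @4  [1,0]  acc 0  |  →0  ↓0
  @4  [1,1]  acc 58  |  →5  ↓58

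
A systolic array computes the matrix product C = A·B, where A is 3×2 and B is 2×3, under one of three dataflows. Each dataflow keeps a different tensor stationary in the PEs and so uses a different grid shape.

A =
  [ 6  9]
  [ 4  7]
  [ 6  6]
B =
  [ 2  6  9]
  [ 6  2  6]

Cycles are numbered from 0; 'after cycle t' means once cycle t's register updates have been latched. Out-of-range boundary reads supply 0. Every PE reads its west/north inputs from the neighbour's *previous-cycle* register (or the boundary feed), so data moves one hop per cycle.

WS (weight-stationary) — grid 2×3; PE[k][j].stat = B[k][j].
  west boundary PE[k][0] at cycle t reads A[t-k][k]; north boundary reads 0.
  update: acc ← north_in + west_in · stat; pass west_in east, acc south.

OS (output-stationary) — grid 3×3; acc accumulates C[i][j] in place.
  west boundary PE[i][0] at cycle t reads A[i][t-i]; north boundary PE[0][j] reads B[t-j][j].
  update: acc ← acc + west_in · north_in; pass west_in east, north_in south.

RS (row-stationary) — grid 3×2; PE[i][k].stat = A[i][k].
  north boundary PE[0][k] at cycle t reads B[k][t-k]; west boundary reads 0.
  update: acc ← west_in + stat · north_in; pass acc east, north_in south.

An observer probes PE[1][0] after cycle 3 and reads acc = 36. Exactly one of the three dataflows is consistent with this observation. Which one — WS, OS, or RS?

dataflow = RS

WS [2×3] PE[1][0] across cycles:
  after 0 — PE[1][0] acc=0, pass-E 0, pass-S 0
  after 1 — PE[1][0] acc=66, pass-E 9, pass-S 66
  after 2 — PE[1][0] acc=50, pass-E 7, pass-S 50
  after 3 — PE[1][0] acc=48, pass-E 6, pass-S 48
OS [3×3] PE[1][0] across cycles:
  after 0 — PE[1][0] acc=0, pass-E 0, pass-S 0
  after 1 — PE[1][0] acc=8, pass-E 4, pass-S 2
  after 2 — PE[1][0] acc=50, pass-E 7, pass-S 6
  after 3 — PE[1][0] acc=50, pass-E 0, pass-S 0
RS [3×2] PE[1][0] across cycles:
  after 0 — PE[1][0] acc=0, pass-E 0, pass-S 0
  after 1 — PE[1][0] acc=8, pass-E 8, pass-S 2
  after 2 — PE[1][0] acc=24, pass-E 24, pass-S 6
  after 3 — PE[1][0] acc=36, pass-E 36, pass-S 9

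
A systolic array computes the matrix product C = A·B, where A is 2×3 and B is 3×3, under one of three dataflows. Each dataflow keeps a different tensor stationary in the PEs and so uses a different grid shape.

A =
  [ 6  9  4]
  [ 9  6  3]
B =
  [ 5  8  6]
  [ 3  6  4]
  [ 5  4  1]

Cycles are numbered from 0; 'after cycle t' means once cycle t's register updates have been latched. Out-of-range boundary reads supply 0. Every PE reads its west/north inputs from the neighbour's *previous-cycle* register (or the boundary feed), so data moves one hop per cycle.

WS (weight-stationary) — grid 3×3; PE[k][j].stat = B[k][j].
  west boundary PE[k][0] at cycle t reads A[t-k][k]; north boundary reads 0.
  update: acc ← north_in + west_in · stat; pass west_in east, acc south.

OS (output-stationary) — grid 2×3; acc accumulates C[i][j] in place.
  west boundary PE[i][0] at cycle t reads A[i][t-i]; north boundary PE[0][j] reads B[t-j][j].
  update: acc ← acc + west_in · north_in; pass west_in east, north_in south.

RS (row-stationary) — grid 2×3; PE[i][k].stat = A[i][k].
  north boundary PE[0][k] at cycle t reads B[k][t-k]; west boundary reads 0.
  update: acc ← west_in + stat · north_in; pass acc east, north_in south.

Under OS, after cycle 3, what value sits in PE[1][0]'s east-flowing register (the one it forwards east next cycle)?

OS (2×3). Following PE[1][0] plus its west/north inputs:
  0: (0,0).acc=30  regs=<6,5>
  0: (1,0).acc=0  regs=<0,0>
  1: (0,0).acc=57  regs=<9,3>
  1: (1,0).acc=45  regs=<9,5>
  2: (0,0).acc=77  regs=<4,5>
  2: (1,0).acc=63  regs=<6,3>
  3: (0,0).acc=77  regs=<0,0>
  3: (1,0).acc=78  regs=<3,5>

register = 3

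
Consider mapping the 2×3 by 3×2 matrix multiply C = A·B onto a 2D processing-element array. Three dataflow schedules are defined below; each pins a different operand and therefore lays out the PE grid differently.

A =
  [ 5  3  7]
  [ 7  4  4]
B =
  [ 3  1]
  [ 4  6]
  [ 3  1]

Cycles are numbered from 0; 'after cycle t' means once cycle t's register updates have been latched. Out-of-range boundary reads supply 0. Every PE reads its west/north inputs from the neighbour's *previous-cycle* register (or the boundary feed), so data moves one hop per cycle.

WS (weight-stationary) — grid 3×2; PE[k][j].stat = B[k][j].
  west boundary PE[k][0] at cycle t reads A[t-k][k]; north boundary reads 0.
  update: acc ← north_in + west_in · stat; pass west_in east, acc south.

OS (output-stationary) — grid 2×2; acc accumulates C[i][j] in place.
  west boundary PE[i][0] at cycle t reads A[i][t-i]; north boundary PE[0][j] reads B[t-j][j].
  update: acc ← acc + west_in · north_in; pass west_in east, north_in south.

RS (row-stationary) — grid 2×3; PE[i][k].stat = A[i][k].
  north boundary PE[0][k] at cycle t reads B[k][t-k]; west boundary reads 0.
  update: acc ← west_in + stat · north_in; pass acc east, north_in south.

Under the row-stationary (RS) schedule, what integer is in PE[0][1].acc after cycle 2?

RS on a 2×3 grid — tracing PE[0][1] and its feeders:
  cycle 0: PE[0][0] → acc 15, east 15, south 3
  cycle 0: PE[0][1] → acc 0, east 0, south 0
  cycle 1: PE[0][0] → acc 5, east 5, south 1
  cycle 1: PE[0][1] → acc 27, east 27, south 4
  cycle 2: PE[0][0] → acc 0, east 0, south 0
  cycle 2: PE[0][1] → acc 23, east 23, south 6

PE[0][1].acc = 23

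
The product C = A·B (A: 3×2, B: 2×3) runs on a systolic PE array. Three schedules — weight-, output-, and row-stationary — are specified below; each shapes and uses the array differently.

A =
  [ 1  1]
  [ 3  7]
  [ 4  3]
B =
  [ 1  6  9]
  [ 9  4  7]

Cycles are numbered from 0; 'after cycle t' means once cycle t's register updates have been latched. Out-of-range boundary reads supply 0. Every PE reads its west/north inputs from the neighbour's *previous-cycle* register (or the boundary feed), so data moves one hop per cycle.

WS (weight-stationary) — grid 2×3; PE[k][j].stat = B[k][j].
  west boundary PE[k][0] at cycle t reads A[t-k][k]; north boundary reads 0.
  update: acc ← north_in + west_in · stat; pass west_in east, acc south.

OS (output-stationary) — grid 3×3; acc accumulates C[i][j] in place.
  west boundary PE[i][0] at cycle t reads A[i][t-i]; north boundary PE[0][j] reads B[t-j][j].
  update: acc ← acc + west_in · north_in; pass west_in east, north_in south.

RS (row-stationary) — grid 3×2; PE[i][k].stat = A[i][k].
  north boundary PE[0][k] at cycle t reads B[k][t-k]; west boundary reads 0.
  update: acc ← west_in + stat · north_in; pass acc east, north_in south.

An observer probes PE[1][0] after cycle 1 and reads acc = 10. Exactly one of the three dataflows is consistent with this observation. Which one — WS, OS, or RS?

dataflow = WS

WS (2×3 grid), PE[1][0]:
  [0] (1,0) acc=0 (h:0 v:0)
  [1] (1,0) acc=10 (h:1 v:10)
OS (3×3 grid), PE[1][0]:
  [0] (1,0) acc=0 (h:0 v:0)
  [1] (1,0) acc=3 (h:3 v:1)
RS (3×2 grid), PE[1][0]:
  [0] (1,0) acc=0 (h:0 v:0)
  [1] (1,0) acc=3 (h:3 v:1)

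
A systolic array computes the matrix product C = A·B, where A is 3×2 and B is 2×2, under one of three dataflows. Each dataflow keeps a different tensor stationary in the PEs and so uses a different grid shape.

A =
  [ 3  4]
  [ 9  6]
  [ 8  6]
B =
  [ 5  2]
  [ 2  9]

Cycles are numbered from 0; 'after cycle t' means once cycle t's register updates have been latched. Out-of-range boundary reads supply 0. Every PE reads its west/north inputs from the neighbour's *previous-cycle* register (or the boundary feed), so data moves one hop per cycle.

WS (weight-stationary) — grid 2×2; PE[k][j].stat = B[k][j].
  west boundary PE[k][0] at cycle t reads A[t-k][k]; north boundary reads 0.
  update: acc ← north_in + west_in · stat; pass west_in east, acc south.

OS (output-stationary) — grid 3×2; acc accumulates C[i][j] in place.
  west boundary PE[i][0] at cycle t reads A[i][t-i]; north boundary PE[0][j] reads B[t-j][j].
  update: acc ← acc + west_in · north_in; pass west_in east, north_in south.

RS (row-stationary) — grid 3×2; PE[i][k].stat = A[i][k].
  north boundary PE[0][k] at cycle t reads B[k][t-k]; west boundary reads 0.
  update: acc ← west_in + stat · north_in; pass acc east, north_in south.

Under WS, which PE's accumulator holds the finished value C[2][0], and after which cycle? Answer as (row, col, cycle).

WS: C[2][0] accumulates in PE[1][0]:
  t=0 PE[1][0]: acc=0 h=0 v=0
  t=1 PE[1][0]: acc=23 h=4 v=23
  t=2 PE[1][0]: acc=57 h=6 v=57
  t=3 PE[1][0]: acc=52 h=6 v=52

(row, col, cycle) = (1, 0, 3)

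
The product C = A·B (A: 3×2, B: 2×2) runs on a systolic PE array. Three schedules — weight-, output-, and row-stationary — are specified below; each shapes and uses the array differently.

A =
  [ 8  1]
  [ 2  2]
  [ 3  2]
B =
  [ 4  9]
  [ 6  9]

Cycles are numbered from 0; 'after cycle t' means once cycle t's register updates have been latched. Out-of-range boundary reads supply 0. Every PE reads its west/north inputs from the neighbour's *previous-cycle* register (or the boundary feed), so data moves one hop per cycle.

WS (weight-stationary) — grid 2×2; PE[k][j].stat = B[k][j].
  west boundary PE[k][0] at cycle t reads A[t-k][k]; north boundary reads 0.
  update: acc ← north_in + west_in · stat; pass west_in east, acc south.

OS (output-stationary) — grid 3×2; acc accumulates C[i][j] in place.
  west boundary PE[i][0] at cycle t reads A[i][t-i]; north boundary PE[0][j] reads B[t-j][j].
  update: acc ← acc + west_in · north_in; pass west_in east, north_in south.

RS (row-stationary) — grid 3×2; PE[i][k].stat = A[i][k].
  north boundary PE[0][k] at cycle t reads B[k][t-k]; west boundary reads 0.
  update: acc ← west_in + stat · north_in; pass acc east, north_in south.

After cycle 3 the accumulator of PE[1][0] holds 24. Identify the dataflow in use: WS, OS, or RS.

WS (2×2 grid), PE[1][0]:
  after 0 — PE[1][0] acc=0, pass-E 0, pass-S 0
  after 1 — PE[1][0] acc=38, pass-E 1, pass-S 38
  after 2 — PE[1][0] acc=20, pass-E 2, pass-S 20
  after 3 — PE[1][0] acc=24, pass-E 2, pass-S 24
OS (3×2 grid), PE[1][0]:
  after 0 — PE[1][0] acc=0, pass-E 0, pass-S 0
  after 1 — PE[1][0] acc=8, pass-E 2, pass-S 4
  after 2 — PE[1][0] acc=20, pass-E 2, pass-S 6
  after 3 — PE[1][0] acc=20, pass-E 0, pass-S 0
RS (3×2 grid), PE[1][0]:
  after 0 — PE[1][0] acc=0, pass-E 0, pass-S 0
  after 1 — PE[1][0] acc=8, pass-E 8, pass-S 4
  after 2 — PE[1][0] acc=18, pass-E 18, pass-S 9
  after 3 — PE[1][0] acc=0, pass-E 0, pass-S 0

dataflow = WS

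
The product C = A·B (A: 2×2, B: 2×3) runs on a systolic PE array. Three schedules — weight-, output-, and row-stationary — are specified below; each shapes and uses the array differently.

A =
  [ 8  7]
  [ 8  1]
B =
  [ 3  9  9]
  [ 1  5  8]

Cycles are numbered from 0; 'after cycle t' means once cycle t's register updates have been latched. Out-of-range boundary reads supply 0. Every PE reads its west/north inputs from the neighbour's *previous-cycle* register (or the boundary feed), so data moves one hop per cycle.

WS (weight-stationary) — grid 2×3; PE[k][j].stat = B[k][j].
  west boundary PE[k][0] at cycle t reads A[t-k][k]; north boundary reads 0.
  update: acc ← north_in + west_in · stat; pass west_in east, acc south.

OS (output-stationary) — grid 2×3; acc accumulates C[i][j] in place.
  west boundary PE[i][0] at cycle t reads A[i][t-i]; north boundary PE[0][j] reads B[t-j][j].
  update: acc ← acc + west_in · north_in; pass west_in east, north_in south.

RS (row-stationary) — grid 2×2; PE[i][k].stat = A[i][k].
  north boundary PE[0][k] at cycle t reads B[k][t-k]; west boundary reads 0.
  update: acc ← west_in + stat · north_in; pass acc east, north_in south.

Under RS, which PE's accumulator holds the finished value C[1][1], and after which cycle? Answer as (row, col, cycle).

(row, col, cycle) = (1, 1, 3)

Under RS, C[1][1] lands at PE[1][1]:
  after 0 — PE[1][1] acc=0, pass-E 0, pass-S 0
  after 1 — PE[1][1] acc=0, pass-E 0, pass-S 0
  after 2 — PE[1][1] acc=25, pass-E 25, pass-S 1
  after 3 — PE[1][1] acc=77, pass-E 77, pass-S 5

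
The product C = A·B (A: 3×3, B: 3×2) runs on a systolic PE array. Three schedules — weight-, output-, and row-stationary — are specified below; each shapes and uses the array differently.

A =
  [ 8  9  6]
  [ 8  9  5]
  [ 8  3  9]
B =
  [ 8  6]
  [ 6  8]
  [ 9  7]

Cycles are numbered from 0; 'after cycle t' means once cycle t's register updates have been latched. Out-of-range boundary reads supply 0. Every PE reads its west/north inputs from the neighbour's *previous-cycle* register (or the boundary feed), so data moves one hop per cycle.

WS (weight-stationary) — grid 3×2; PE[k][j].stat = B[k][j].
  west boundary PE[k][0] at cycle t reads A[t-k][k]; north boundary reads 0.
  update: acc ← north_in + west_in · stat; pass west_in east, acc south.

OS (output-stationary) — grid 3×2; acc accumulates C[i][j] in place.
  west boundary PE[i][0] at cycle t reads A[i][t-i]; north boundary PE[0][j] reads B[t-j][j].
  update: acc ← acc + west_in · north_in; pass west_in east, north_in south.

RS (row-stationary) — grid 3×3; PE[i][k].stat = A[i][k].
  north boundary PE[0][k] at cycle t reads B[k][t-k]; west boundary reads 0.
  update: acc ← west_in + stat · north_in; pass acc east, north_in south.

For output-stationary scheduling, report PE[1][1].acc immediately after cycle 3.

PE[1][1].acc = 120

OS 3×2: PE[1][1] cycle-by-cycle (with neighbour feeds):
  t=0 PE[0][1]: acc=0 h=0 v=0
  t=0 PE[1][0]: acc=0 h=0 v=0
  t=0 PE[1][1]: acc=0 h=0 v=0
  t=1 PE[0][1]: acc=48 h=8 v=6
  t=1 PE[1][0]: acc=64 h=8 v=8
  t=1 PE[1][1]: acc=0 h=0 v=0
  t=2 PE[0][1]: acc=120 h=9 v=8
  t=2 PE[1][0]: acc=118 h=9 v=6
  t=2 PE[1][1]: acc=48 h=8 v=6
  t=3 PE[0][1]: acc=162 h=6 v=7
  t=3 PE[1][0]: acc=163 h=5 v=9
  t=3 PE[1][1]: acc=120 h=9 v=8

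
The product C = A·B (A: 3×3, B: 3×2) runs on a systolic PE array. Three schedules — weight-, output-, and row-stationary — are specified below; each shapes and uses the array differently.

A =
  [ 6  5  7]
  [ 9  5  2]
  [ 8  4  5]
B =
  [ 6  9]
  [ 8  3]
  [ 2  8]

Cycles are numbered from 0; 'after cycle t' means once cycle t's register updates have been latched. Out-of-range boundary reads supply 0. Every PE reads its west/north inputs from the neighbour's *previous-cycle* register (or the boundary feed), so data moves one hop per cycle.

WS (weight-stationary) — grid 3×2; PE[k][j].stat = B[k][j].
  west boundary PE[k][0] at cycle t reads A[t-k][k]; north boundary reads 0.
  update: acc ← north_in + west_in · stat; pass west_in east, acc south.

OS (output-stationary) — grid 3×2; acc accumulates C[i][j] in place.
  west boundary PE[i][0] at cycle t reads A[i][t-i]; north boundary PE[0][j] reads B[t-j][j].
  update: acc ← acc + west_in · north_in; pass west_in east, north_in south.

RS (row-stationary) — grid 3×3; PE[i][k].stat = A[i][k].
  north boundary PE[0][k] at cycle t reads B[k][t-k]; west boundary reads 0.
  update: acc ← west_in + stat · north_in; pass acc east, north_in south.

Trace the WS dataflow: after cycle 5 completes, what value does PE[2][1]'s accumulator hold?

PE[2][1].acc = 124

WS (3×2). Following PE[2][1] plus its west/north inputs:
  @0  [1,1]  acc 0  |  →0  ↓0
  @0  [2,0]  acc 0  |  →0  ↓0
  @0  [2,1]  acc 0  |  →0  ↓0
  @1  [1,1]  acc 0  |  →0  ↓0
  @1  [2,0]  acc 0  |  →0  ↓0
  @1  [2,1]  acc 0  |  →0  ↓0
  @2  [1,1]  acc 69  |  →5  ↓69
  @2  [2,0]  acc 90  |  →7  ↓90
  @2  [2,1]  acc 0  |  →0  ↓0
  @3  [1,1]  acc 96  |  →5  ↓96
  @3  [2,0]  acc 98  |  →2  ↓98
  @3  [2,1]  acc 125  |  →7  ↓125
  @4  [1,1]  acc 84  |  →4  ↓84
  @4  [2,0]  acc 90  |  →5  ↓90
  @4  [2,1]  acc 112  |  →2  ↓112
  @5  [1,1]  acc 0  |  →0  ↓0
  @5  [2,0]  acc 0  |  →0  ↓0
  @5  [2,1]  acc 124  |  →5  ↓124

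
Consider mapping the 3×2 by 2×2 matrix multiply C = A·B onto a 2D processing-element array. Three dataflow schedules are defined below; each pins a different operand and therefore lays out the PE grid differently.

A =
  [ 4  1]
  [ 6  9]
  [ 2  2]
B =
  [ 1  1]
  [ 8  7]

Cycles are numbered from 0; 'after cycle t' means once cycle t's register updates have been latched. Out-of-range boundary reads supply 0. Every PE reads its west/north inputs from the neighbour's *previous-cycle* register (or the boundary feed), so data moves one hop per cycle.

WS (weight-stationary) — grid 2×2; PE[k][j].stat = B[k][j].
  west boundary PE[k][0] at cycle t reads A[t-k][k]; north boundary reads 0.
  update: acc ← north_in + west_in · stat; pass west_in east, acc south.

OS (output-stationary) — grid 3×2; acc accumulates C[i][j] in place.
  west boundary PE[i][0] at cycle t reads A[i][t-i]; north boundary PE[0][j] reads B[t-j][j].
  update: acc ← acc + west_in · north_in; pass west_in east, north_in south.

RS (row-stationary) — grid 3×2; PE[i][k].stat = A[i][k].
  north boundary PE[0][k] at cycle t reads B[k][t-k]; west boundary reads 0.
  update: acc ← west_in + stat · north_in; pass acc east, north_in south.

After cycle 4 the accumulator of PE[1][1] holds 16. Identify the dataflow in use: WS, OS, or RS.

WS (2×2 grid), PE[1][1]:
  cycle 0: PE[1][1] → acc 0, east 0, south 0
  cycle 1: PE[1][1] → acc 0, east 0, south 0
  cycle 2: PE[1][1] → acc 11, east 1, south 11
  cycle 3: PE[1][1] → acc 69, east 9, south 69
  cycle 4: PE[1][1] → acc 16, east 2, south 16
OS (3×2 grid), PE[1][1]:
  cycle 0: PE[1][1] → acc 0, east 0, south 0
  cycle 1: PE[1][1] → acc 0, east 0, south 0
  cycle 2: PE[1][1] → acc 6, east 6, south 1
  cycle 3: PE[1][1] → acc 69, east 9, south 7
  cycle 4: PE[1][1] → acc 69, east 0, south 0
RS (3×2 grid), PE[1][1]:
  cycle 0: PE[1][1] → acc 0, east 0, south 0
  cycle 1: PE[1][1] → acc 0, east 0, south 0
  cycle 2: PE[1][1] → acc 78, east 78, south 8
  cycle 3: PE[1][1] → acc 69, east 69, south 7
  cycle 4: PE[1][1] → acc 0, east 0, south 0

dataflow = WS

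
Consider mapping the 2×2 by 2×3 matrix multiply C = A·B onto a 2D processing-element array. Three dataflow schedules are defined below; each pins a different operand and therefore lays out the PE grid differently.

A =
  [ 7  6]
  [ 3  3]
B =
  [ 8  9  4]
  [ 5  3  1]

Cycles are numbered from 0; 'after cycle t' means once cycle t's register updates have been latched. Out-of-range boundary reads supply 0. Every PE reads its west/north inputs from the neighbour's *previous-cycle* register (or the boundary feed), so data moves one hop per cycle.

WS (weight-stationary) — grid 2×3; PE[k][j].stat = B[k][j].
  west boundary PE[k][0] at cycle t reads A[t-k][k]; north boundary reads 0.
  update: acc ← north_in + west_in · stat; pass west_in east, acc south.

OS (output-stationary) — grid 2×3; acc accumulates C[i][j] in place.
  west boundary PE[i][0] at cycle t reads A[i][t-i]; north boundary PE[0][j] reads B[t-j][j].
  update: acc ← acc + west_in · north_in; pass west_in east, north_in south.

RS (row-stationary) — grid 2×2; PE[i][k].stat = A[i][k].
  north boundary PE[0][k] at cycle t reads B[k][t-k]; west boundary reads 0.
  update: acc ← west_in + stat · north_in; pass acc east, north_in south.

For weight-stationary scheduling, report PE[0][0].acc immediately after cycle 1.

Tracing WS — 2×3 array, target PE[0][0]:
  @0  [0,0]  acc 56  |  →7  ↓56
  @1  [0,0]  acc 24  |  →3  ↓24

PE[0][0].acc = 24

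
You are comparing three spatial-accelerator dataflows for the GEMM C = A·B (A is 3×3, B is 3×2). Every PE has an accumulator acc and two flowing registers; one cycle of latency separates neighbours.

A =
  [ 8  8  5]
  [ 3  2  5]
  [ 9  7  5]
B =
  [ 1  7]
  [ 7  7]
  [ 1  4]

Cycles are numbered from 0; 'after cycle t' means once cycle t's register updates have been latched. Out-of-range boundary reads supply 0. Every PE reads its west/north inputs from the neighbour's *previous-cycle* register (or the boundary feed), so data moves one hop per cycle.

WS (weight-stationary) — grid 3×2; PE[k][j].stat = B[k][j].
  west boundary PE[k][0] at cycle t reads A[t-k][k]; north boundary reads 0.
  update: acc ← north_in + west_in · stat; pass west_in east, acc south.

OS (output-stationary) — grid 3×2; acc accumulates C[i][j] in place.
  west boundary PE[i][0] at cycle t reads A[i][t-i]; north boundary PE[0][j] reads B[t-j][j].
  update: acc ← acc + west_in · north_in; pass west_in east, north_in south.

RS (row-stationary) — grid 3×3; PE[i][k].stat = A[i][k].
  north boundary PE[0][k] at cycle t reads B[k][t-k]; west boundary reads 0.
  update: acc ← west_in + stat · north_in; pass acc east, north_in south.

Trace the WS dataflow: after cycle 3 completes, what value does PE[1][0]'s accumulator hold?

PE[1][0].acc = 58

Tracing WS — 3×2 array, target PE[1][0]:
  cycle 0: PE[0][0] → acc 8, east 8, south 8
  cycle 0: PE[1][0] → acc 0, east 0, south 0
  cycle 1: PE[0][0] → acc 3, east 3, south 3
  cycle 1: PE[1][0] → acc 64, east 8, south 64
  cycle 2: PE[0][0] → acc 9, east 9, south 9
  cycle 2: PE[1][0] → acc 17, east 2, south 17
  cycle 3: PE[0][0] → acc 0, east 0, south 0
  cycle 3: PE[1][0] → acc 58, east 7, south 58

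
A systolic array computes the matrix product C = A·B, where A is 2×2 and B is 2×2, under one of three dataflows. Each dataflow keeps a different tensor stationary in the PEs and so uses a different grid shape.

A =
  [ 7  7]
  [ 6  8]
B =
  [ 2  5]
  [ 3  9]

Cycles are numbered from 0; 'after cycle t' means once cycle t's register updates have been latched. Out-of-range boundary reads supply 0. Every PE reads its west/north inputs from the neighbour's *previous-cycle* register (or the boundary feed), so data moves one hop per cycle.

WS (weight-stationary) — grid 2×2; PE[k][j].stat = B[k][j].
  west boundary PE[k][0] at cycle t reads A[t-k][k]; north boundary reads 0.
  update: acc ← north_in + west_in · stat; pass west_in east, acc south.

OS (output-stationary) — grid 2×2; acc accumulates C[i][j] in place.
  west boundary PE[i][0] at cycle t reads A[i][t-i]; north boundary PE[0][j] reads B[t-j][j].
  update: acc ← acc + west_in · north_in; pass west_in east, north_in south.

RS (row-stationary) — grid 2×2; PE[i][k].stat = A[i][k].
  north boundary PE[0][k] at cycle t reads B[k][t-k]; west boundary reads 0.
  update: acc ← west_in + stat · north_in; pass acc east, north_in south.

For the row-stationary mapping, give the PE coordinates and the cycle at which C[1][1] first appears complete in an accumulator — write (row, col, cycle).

(row, col, cycle) = (1, 1, 3)

RS — PE[1][1] is where C[1][1] collects:
  c0 r1c1: 0 / 0 / 0
  c1 r1c1: 0 / 0 / 0
  c2 r1c1: 36 / 36 / 3
  c3 r1c1: 102 / 102 / 9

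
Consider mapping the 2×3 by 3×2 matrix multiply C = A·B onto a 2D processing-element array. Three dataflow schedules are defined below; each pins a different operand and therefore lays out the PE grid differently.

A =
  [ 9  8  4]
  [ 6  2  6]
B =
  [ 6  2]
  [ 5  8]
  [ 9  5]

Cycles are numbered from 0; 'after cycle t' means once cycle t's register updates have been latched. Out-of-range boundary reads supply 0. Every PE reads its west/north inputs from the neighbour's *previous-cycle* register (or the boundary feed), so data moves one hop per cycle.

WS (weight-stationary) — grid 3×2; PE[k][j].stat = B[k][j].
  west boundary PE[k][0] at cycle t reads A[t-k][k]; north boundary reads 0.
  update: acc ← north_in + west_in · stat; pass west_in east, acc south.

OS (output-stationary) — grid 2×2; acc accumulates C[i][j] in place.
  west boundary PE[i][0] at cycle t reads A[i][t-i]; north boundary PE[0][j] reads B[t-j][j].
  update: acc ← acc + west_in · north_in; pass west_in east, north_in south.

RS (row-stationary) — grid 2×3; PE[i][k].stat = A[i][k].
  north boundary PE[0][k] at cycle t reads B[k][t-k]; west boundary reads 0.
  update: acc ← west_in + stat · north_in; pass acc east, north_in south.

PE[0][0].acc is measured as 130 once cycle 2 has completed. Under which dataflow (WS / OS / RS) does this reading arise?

— WS: 3×2; PE[0][0] trace:
  [0] (0,0) acc=54 (h:9 v:54)
  [1] (0,0) acc=36 (h:6 v:36)
  [2] (0,0) acc=0 (h:0 v:0)
— OS: 2×2; PE[0][0] trace:
  [0] (0,0) acc=54 (h:9 v:6)
  [1] (0,0) acc=94 (h:8 v:5)
  [2] (0,0) acc=130 (h:4 v:9)
— RS: 2×3; PE[0][0] trace:
  [0] (0,0) acc=54 (h:54 v:6)
  [1] (0,0) acc=18 (h:18 v:2)
  [2] (0,0) acc=0 (h:0 v:0)

dataflow = OS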